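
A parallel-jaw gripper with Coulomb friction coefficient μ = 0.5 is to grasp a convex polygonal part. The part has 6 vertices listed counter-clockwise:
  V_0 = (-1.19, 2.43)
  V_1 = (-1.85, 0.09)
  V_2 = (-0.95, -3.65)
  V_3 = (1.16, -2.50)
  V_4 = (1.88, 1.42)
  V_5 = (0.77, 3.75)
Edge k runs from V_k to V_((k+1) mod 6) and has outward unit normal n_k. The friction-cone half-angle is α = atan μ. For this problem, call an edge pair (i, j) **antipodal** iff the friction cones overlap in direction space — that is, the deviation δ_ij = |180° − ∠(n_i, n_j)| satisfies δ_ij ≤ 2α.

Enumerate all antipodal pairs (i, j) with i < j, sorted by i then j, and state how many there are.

count = 7; pairs: (0,2), (0,3), (0,4), (1,3), (1,4), (2,5), (3,5)

α = atan 0.5 = 26.57°;  2α = 53.13°
n_0 = (-0.9624, +0.2715)
n_1 = (-0.9722, -0.2340)
n_2 = (+0.4786, -0.8781)
n_3 = (+0.9835, -0.1807)
n_4 = (+0.9028, +0.4301)
n_5 = (-0.5586, +0.8294)
  (0,1): δ = 150.72°  ·
  (0,2): δ = 45.66°  ✓
  (0,3): δ = 5.34°  ✓
  (0,4): δ = 41.22°  ✓
  (0,5): δ = 139.71°  ·
  (1,2): δ = 74.94°  ·
  (1,3): δ = 23.94°  ✓
  (1,4): δ = 11.94°  ✓
  (1,5): δ = 110.43°  ·
  (2,3): δ = 129.00°  ·
  (2,4): δ = 93.12°  ·
  (2,5): δ = 5.37°  ✓
  (3,4): δ = 144.12°  ·
  (3,5): δ = 45.63°  ✓
  (4,5): δ = 81.51°  ·
antipodal pairs: 7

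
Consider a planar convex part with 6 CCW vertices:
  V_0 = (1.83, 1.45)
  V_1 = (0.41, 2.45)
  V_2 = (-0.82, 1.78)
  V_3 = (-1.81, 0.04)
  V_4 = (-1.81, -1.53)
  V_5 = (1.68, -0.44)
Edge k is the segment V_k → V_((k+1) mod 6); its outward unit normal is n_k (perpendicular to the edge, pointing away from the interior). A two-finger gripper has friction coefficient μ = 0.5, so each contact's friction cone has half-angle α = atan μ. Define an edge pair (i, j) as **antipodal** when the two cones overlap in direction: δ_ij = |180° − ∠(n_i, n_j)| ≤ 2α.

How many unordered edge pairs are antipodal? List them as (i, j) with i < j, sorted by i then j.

count = 5; pairs: (0,4), (1,4), (2,4), (2,5), (3,5)

α = atan 0.5 = 26.57°;  2α = 53.13°
n_0 = (+0.5758, +0.8176)
n_1 = (-0.4784, +0.8782)
n_2 = (-0.8692, +0.4945)
n_3 = (-1.0000, -0.0000)
n_4 = (+0.2981, -0.9545)
n_5 = (+0.9969, -0.0791)
  (0,1): δ = 116.27°  ·
  (0,2): δ = 84.48°  ·
  (0,3): δ = 54.85°  ·
  (0,4): δ = 52.50°  ✓
  (0,5): δ = 120.62°  ·
  (1,2): δ = 148.22°  ·
  (1,3): δ = 118.58°  ·
  (1,4): δ = 11.23°  ✓
  (1,5): δ = 56.88°  ·
  (2,3): δ = 150.36°  ·
  (2,4): δ = 43.02°  ✓
  (2,5): δ = 25.10°  ✓
  (3,4): δ = 72.66°  ·
  (3,5): δ = 4.54°  ✓
  (4,5): δ = 111.88°  ·
antipodal pairs: 5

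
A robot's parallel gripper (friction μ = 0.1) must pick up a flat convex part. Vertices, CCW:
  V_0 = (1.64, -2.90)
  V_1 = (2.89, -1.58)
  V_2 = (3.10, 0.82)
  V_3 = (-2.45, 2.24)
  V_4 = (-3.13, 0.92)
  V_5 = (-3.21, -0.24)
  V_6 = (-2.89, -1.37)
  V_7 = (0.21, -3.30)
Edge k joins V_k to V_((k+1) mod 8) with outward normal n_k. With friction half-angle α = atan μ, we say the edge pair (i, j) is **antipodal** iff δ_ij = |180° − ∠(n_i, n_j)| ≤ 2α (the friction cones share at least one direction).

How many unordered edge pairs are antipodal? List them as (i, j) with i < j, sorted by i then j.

count = 1; pairs: (1,4)

α = atan 0.1 = 5.71°;  2α = 11.42°
n_0 = (+0.7261, -0.6876)
n_1 = (+0.9962, -0.0872)
n_2 = (+0.2479, +0.9688)
n_3 = (-0.8890, +0.4580)
n_4 = (-0.9976, +0.0688)
n_5 = (-0.9622, -0.2725)
n_6 = (-0.5285, -0.8489)
n_7 = (+0.2694, -0.9630)
  (0,1): δ = 141.56°  ·
  (0,2): δ = 60.91°  ·
  (0,3): δ = 16.18°  ·
  (0,4): δ = 39.49°  ·
  (0,5): δ = 59.25°  ·
  (0,6): δ = 101.53°  ·
  (0,7): δ = 149.07°  ·
  (1,2): δ = 99.35°  ·
  (1,3): δ = 22.25°  ·
  (1,4): δ = 1.06°  ✓
  (1,5): δ = 20.81°  ·
  (1,6): δ = 63.10°  ·
  (1,7): δ = 110.63°  ·
  (2,3): δ = 102.90°  ·
  (2,4): δ = 79.59°  ·
  (2,5): δ = 59.84°  ·
  (2,6): δ = 17.55°  ·
  (2,7): δ = 29.98°  ·
  (3,4): δ = 156.69°  ·
  (3,5): δ = 136.93°  ·
  (3,6): δ = 94.65°  ·
  (3,7): δ = 47.12°  ·
  (4,5): δ = 160.24°  ·
  (4,6): δ = 117.96°  ·
  (4,7): δ = 70.43°  ·
  (5,6): δ = 137.72°  ·
  (5,7): δ = 90.18°  ·
  (6,7): δ = 132.47°  ·
antipodal pairs: 1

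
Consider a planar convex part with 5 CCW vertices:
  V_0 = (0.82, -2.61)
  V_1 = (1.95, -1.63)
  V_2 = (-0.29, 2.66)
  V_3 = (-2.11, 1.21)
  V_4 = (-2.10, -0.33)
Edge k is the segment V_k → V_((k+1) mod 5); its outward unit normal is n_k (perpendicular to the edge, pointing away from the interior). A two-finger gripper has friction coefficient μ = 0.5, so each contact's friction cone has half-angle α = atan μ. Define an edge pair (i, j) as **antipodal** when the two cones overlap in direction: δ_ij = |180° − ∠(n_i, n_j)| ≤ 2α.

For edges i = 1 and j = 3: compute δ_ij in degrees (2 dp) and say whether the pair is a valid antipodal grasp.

α = atan 0.5 = 26.57°;  2α = 53.13°
edge 1: e_1 = (-2.24, +4.29);  n_1 = (+0.8864, +0.4628)
edge 3: e_3 = (+0.01, -1.54);  n_3 = (-1.0000, -0.0065)
∠(n_1, n_3) = 152.80°
δ = |180° − 152.80°| = 27.20°
27.20° ≤ 2α = 53.13°  →  valid

δ = 27.20°, valid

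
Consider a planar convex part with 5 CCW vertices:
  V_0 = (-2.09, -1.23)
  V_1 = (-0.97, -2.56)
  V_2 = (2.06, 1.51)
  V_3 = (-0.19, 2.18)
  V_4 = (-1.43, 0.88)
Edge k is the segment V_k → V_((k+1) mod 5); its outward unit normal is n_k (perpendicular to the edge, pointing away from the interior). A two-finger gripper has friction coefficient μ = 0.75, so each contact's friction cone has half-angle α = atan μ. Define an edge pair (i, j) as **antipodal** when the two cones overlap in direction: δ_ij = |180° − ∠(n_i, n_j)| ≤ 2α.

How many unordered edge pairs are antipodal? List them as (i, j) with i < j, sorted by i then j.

α = atan 0.75 = 36.87°;  2α = 73.74°
n_0 = (-0.7649, -0.6441)
n_1 = (+0.8021, -0.5972)
n_2 = (+0.2854, +0.9584)
n_3 = (-0.7236, +0.6902)
n_4 = (-0.9544, +0.2985)
  (0,1): δ = 76.77°  ·
  (0,2): δ = 33.32°  ✓
  (0,3): δ = 96.25°  ·
  (0,4): δ = 122.53°  ·
  (1,2): δ = 69.92°  ✓
  (1,3): δ = 6.98°  ✓
  (1,4): δ = 19.30°  ✓
  (2,3): δ = 117.06°  ·
  (2,4): δ = 90.79°  ·
  (3,4): δ = 153.72°  ·
antipodal pairs: 4

count = 4; pairs: (0,2), (1,2), (1,3), (1,4)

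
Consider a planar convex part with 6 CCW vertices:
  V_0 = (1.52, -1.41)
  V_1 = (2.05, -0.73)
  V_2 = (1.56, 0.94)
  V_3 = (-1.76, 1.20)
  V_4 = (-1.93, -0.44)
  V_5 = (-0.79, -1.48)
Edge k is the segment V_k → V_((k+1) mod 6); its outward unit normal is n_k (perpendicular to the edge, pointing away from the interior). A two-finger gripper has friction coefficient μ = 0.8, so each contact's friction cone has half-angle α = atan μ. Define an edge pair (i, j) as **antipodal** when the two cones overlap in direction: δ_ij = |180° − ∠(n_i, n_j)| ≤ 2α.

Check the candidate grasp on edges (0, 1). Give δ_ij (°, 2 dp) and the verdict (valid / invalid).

α = atan 0.8 = 38.66°;  2α = 77.32°
edge 0: e_0 = (+0.53, +0.68);  n_0 = (+0.7887, -0.6147)
edge 1: e_1 = (-0.49, +1.67);  n_1 = (+0.9595, +0.2815)
∠(n_0, n_1) = 54.29°
δ = |180° − 54.29°| = 125.71°
125.71° > 2α = 77.32°  →  invalid

δ = 125.71°, invalid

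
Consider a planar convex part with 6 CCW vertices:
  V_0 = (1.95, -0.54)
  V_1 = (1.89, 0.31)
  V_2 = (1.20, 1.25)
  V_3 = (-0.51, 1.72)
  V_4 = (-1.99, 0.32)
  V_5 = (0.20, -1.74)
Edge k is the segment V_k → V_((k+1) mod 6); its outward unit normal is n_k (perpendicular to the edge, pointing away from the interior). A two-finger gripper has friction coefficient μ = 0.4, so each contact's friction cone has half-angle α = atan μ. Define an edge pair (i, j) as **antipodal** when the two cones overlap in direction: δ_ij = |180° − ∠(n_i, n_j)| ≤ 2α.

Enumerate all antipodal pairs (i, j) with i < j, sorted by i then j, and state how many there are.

count = 4; pairs: (0,4), (1,4), (2,4), (3,5)

α = atan 0.4 = 21.80°;  2α = 43.60°
n_0 = (+0.9975, +0.0704)
n_1 = (+0.8061, +0.5917)
n_2 = (+0.2650, +0.9642)
n_3 = (-0.6872, +0.7265)
n_4 = (-0.6852, -0.7284)
n_5 = (+0.5655, -0.8247)
  (0,1): δ = 147.76°  ·
  (0,2): δ = 109.41°  ·
  (0,3): δ = 50.63°  ·
  (0,4): δ = 42.71°  ✓
  (0,5): δ = 120.40°  ·
  (1,2): δ = 141.65°  ·
  (1,3): δ = 82.87°  ·
  (1,4): δ = 10.47°  ✓
  (1,5): δ = 88.16°  ·
  (2,3): δ = 121.22°  ·
  (2,4): δ = 27.88°  ✓
  (2,5): δ = 49.81°  ·
  (3,4): δ = 86.66°  ·
  (3,5): δ = 8.97°  ✓
  (4,5): δ = 102.31°  ·
antipodal pairs: 4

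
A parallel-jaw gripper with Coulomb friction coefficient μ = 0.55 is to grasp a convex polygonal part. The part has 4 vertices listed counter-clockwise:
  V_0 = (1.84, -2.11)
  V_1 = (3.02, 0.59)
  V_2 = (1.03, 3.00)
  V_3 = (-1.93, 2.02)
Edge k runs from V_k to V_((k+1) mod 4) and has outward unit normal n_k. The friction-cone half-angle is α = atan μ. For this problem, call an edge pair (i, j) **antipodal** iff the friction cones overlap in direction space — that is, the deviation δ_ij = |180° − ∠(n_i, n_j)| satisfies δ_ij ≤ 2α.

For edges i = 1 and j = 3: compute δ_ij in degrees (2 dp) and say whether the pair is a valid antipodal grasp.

δ = 2.84°, valid

α = atan 0.55 = 28.81°;  2α = 57.62°
edge 1: e_1 = (-1.99, +2.41);  n_1 = (+0.7711, +0.6367)
edge 3: e_3 = (+3.77, -4.13);  n_3 = (-0.7386, -0.6742)
∠(n_1, n_3) = 177.16°
δ = |180° − 177.16°| = 2.84°
2.84° ≤ 2α = 57.62°  →  valid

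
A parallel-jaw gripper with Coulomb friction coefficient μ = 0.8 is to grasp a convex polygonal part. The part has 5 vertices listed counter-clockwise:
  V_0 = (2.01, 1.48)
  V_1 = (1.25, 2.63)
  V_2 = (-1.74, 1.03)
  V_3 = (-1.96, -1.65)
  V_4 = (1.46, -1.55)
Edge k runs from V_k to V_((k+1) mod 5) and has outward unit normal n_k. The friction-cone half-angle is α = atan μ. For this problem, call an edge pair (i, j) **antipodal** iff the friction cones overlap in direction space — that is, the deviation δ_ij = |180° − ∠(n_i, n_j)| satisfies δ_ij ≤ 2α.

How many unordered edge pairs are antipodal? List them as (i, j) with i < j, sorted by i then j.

count = 5; pairs: (0,2), (0,3), (1,3), (1,4), (2,4)

α = atan 0.8 = 38.66°;  2α = 77.32°
n_0 = (+0.8343, +0.5513)
n_1 = (-0.4718, +0.8817)
n_2 = (-0.9966, +0.0818)
n_3 = (+0.0292, -0.9996)
n_4 = (+0.9839, -0.1786)
  (0,1): δ = 95.31°  ·
  (0,2): δ = 38.15°  ✓
  (0,3): δ = 58.22°  ✓
  (0,4): δ = 136.25°  ·
  (1,2): δ = 122.84°  ·
  (1,3): δ = 26.48°  ✓
  (1,4): δ = 51.56°  ✓
  (2,3): δ = 83.63°  ·
  (2,4): δ = 5.60°  ✓
  (3,4): δ = 101.96°  ·
antipodal pairs: 5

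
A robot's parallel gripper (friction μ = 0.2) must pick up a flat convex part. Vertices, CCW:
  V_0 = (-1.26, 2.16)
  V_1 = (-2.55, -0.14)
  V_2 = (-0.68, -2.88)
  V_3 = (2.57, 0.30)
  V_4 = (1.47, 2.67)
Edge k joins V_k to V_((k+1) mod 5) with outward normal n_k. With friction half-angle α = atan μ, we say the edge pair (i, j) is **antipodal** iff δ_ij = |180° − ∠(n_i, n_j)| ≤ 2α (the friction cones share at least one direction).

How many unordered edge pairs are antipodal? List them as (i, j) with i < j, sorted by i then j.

count = 2; pairs: (0,2), (1,3)

α = atan 0.2 = 11.31°;  2α = 22.62°
n_0 = (-0.8722, +0.4892)
n_1 = (-0.8260, -0.5637)
n_2 = (+0.6994, -0.7148)
n_3 = (+0.9071, +0.4210)
n_4 = (-0.1836, +0.9830)
  (0,1): δ = 116.40°  ·
  (0,2): δ = 16.34°  ✓
  (0,3): δ = 54.18°  ·
  (0,4): δ = 129.87°  ·
  (1,2): δ = 79.94°  ·
  (1,3): δ = 9.42°  ✓
  (1,4): δ = 66.27°  ·
  (2,3): δ = 109.48°  ·
  (2,4): δ = 33.79°  ·
  (3,4): δ = 104.32°  ·
antipodal pairs: 2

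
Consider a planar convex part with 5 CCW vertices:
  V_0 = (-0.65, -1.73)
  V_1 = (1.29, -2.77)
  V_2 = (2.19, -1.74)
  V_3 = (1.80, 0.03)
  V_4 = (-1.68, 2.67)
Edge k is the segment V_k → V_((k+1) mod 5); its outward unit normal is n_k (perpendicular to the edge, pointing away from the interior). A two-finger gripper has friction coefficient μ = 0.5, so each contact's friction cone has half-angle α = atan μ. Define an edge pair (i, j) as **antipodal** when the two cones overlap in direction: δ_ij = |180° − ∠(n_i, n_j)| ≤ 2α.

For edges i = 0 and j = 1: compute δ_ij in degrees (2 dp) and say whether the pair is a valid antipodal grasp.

δ = 102.95°, invalid

α = atan 0.5 = 26.57°;  2α = 53.13°
edge 0: e_0 = (+1.94, -1.04);  n_0 = (-0.4725, -0.8813)
edge 1: e_1 = (+0.90, +1.03);  n_1 = (+0.7530, -0.6580)
∠(n_0, n_1) = 77.05°
δ = |180° − 77.05°| = 102.95°
102.95° > 2α = 53.13°  →  invalid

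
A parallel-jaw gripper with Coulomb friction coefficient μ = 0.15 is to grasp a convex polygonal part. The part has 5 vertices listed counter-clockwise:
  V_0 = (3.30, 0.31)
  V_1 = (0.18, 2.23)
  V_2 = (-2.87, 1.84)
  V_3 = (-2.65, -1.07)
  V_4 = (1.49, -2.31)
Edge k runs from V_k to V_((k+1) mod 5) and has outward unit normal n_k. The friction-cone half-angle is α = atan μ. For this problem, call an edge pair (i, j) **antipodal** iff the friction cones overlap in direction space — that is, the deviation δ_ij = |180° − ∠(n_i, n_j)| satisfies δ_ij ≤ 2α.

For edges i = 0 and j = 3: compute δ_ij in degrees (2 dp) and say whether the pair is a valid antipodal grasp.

δ = 14.93°, valid

α = atan 0.15 = 8.53°;  2α = 17.06°
edge 0: e_0 = (-3.12, +1.92);  n_0 = (+0.5241, +0.8517)
edge 3: e_3 = (+4.14, -1.24);  n_3 = (-0.2869, -0.9580)
∠(n_0, n_3) = 165.07°
δ = |180° − 165.07°| = 14.93°
14.93° ≤ 2α = 17.06°  →  valid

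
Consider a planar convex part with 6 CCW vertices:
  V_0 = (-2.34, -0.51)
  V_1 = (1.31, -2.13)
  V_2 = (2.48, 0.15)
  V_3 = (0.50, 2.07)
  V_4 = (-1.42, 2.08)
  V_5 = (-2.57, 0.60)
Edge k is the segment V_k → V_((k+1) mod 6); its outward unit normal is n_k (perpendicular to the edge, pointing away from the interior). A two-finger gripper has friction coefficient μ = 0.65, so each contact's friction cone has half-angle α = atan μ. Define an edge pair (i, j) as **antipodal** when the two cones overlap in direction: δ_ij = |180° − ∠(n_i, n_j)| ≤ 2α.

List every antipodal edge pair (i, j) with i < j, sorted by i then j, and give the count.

α = atan 0.65 = 33.02°;  2α = 66.05°
n_0 = (-0.4057, -0.9140)
n_1 = (+0.8897, -0.4566)
n_2 = (+0.6961, +0.7179)
n_3 = (+0.0052, +1.0000)
n_4 = (-0.7896, +0.6136)
n_5 = (-0.9792, -0.2029)
  (0,1): δ = 93.23°  ·
  (0,2): δ = 20.19°  ✓
  (0,3): δ = 23.63°  ✓
  (0,4): δ = 76.09°  ·
  (0,5): δ = 125.64°  ·
  (1,2): δ = 106.95°  ·
  (1,3): δ = 63.13°  ✓
  (1,4): δ = 10.68°  ✓
  (1,5): δ = 38.87°  ✓
  (2,3): δ = 136.18°  ·
  (2,4): δ = 83.73°  ·
  (2,5): δ = 34.17°  ✓
  (3,4): δ = 127.55°  ·
  (3,5): δ = 78.00°  ·
  (4,5): δ = 130.45°  ·
antipodal pairs: 6

count = 6; pairs: (0,2), (0,3), (1,3), (1,4), (1,5), (2,5)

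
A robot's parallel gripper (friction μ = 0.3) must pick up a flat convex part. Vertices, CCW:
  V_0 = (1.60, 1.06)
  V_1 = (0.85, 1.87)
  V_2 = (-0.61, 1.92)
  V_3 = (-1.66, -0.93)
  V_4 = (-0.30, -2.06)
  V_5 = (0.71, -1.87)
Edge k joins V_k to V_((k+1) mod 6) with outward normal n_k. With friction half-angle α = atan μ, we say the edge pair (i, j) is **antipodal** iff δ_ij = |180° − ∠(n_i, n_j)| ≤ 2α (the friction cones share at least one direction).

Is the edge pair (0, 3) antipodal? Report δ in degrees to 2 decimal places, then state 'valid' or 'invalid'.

α = atan 0.3 = 16.70°;  2α = 33.40°
edge 0: e_0 = (-0.75, +0.81);  n_0 = (+0.7338, +0.6794)
edge 3: e_3 = (+1.36, -1.13);  n_3 = (-0.6391, -0.7691)
∠(n_0, n_3) = 172.52°
δ = |180° − 172.52°| = 7.48°
7.48° ≤ 2α = 33.40°  →  valid

δ = 7.48°, valid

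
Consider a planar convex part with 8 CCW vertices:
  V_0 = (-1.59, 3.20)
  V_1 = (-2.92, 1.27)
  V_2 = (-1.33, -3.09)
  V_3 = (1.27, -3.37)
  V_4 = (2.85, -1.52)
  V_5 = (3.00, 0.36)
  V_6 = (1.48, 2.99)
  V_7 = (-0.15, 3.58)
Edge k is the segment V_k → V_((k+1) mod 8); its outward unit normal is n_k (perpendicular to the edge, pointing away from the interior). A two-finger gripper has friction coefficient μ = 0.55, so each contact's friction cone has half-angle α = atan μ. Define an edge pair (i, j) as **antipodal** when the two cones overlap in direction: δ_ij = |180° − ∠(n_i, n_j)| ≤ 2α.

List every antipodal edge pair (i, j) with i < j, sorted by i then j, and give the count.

α = atan 0.55 = 28.81°;  2α = 57.62°
n_0 = (-0.8234, +0.5674)
n_1 = (-0.9395, -0.3426)
n_2 = (-0.1071, -0.9943)
n_3 = (+0.7604, -0.6494)
n_4 = (+0.9968, -0.0795)
n_5 = (+0.8658, +0.5004)
n_6 = (+0.3404, +0.9403)
n_7 = (-0.2552, +0.9669)
  (0,1): δ = 125.39°  ·
  (0,2): δ = 61.58°  ·
  (0,3): δ = 5.93°  ✓
  (0,4): δ = 30.01°  ✓
  (0,5): δ = 64.60°  ·
  (0,6): δ = 104.67°  ·
  (0,7): δ = 139.35°  ·
  (1,2): δ = 116.18°  ·
  (1,3): δ = 60.53°  ·
  (1,4): δ = 24.60°  ✓
  (1,5): δ = 9.99°  ✓
  (1,6): δ = 50.07°  ✓
  (1,7): δ = 84.75°  ·
  (2,3): δ = 124.35°  ·
  (2,4): δ = 88.42°  ·
  (2,5): δ = 53.83°  ✓
  (2,6): δ = 13.75°  ✓
  (2,7): δ = 20.93°  ✓
  (3,4): δ = 144.06°  ·
  (3,5): δ = 109.48°  ·
  (3,6): δ = 69.40°  ·
  (3,7): δ = 34.72°  ✓
  (4,5): δ = 145.41°  ·
  (4,6): δ = 105.34°  ·
  (4,7): δ = 70.66°  ·
  (5,6): δ = 139.92°  ·
  (5,7): δ = 105.24°  ·
  (6,7): δ = 145.32°  ·
antipodal pairs: 9

count = 9; pairs: (0,3), (0,4), (1,4), (1,5), (1,6), (2,5), (2,6), (2,7), (3,7)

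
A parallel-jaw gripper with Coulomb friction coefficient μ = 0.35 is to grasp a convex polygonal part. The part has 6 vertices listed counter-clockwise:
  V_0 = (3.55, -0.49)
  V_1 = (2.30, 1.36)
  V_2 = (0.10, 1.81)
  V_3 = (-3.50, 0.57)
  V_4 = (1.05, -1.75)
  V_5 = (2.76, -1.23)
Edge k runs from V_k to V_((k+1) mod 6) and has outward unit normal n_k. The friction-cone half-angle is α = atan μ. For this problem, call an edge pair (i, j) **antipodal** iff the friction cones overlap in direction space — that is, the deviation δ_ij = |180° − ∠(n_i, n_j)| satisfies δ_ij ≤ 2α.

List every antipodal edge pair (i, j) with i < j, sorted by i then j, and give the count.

count = 5; pairs: (0,3), (1,3), (1,4), (2,4), (2,5)

α = atan 0.35 = 19.29°;  2α = 38.58°
n_0 = (+0.8286, +0.5599)
n_1 = (+0.2004, +0.9797)
n_2 = (-0.3257, +0.9455)
n_3 = (-0.4542, -0.8909)
n_4 = (+0.2909, -0.9567)
n_5 = (+0.6836, -0.7298)
  (0,1): δ = 135.61°  ·
  (0,2): δ = 105.04°  ·
  (0,3): δ = 28.94°  ✓
  (0,4): δ = 72.87°  ·
  (0,5): δ = 99.08°  ·
  (1,2): δ = 149.43°  ·
  (1,3): δ = 15.46°  ✓
  (1,4): δ = 28.47°  ✓
  (1,5): δ = 54.69°  ·
  (2,3): δ = 46.02°  ·
  (2,4): δ = 2.09°  ✓
  (2,5): δ = 24.12°  ✓
  (3,4): δ = 136.07°  ·
  (3,5): δ = 109.86°  ·
  (4,5): δ = 153.79°  ·
antipodal pairs: 5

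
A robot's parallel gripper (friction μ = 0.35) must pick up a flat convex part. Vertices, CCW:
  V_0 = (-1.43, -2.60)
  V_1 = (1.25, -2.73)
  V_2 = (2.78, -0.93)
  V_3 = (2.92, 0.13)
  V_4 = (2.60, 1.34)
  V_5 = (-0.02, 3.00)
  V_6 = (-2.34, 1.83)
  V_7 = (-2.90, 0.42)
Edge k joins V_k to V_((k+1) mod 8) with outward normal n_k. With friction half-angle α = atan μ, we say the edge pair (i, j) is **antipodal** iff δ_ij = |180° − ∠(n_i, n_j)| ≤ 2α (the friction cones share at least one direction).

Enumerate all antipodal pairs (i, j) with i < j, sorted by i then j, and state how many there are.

count = 9; pairs: (0,4), (0,5), (1,5), (1,6), (2,6), (2,7), (3,6), (3,7), (4,7)

α = atan 0.35 = 19.29°;  2α = 38.58°
n_0 = (-0.0485, -0.9988)
n_1 = (+0.7619, -0.6476)
n_2 = (+0.9914, -0.1309)
n_3 = (+0.9668, +0.2557)
n_4 = (+0.5352, +0.8447)
n_5 = (-0.4503, +0.8929)
n_6 = (-0.9294, +0.3691)
n_7 = (-0.8991, -0.4377)
  (0,1): δ = 127.59°  ·
  (0,2): δ = 94.75°  ·
  (0,3): δ = 72.41°  ·
  (0,4): δ = 29.58°  ✓
  (0,5): δ = 29.54°  ✓
  (0,6): δ = 71.12°  ·
  (0,7): δ = 118.73°  ·
  (1,2): δ = 147.16°  ·
  (1,3): δ = 124.82°  ·
  (1,4): δ = 81.99°  ·
  (1,5): δ = 22.87°  ✓
  (1,6): δ = 18.70°  ✓
  (1,7): δ = 66.32°  ·
  (2,3): δ = 157.66°  ·
  (2,4): δ = 114.83°  ·
  (2,5): δ = 55.71°  ·
  (2,6): δ = 14.14°  ✓
  (2,7): δ = 33.48°  ✓
  (3,4): δ = 137.17°  ·
  (3,5): δ = 78.05°  ·
  (3,6): δ = 36.47°  ✓
  (3,7): δ = 11.14°  ✓
  (4,5): δ = 120.88°  ·
  (4,6): δ = 79.30°  ·
  (4,7): δ = 31.69°  ✓
  (5,6): δ = 138.42°  ·
  (5,7): δ = 90.81°  ·
  (6,7): δ = 132.38°  ·
antipodal pairs: 9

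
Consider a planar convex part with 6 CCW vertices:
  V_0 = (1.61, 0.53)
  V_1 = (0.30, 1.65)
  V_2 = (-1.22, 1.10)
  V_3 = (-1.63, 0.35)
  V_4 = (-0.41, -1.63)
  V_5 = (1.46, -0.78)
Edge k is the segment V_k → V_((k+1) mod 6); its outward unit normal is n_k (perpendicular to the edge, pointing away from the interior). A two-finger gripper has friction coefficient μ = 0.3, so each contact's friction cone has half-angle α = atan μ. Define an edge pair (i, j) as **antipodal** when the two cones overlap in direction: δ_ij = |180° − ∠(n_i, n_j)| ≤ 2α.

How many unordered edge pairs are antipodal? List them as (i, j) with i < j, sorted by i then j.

α = atan 0.3 = 16.70°;  2α = 33.40°
n_0 = (+0.6498, +0.7601)
n_1 = (-0.3403, +0.9403)
n_2 = (-0.8774, +0.4797)
n_3 = (-0.8514, -0.5246)
n_4 = (+0.4138, -0.9104)
n_5 = (+0.9935, -0.1138)
  (0,1): δ = 119.58°  ·
  (0,2): δ = 78.13°  ·
  (0,3): δ = 17.83°  ✓
  (0,4): δ = 64.97°  ·
  (0,5): δ = 124.00°  ·
  (1,2): δ = 138.56°  ·
  (1,3): δ = 78.25°  ·
  (1,4): δ = 4.55°  ✓
  (1,5): δ = 63.58°  ·
  (2,3): δ = 119.70°  ·
  (2,4): δ = 36.89°  ·
  (2,5): δ = 22.13°  ✓
  (3,4): δ = 97.20°  ·
  (3,5): δ = 38.17°  ·
  (4,5): δ = 120.98°  ·
antipodal pairs: 3

count = 3; pairs: (0,3), (1,4), (2,5)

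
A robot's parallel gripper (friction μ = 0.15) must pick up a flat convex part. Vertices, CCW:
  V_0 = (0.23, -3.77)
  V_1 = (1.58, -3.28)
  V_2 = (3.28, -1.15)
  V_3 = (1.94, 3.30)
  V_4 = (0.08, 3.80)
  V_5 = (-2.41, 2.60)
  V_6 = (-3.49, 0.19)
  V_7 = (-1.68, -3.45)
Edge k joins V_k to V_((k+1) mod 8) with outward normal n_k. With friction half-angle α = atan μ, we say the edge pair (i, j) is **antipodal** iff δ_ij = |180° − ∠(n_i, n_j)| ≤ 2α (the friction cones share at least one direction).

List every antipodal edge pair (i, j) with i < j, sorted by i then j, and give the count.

count = 4; pairs: (0,4), (1,5), (2,6), (3,7)

α = atan 0.15 = 8.53°;  2α = 17.06°
n_0 = (+0.3412, -0.9400)
n_1 = (+0.7816, -0.6238)
n_2 = (+0.9575, +0.2883)
n_3 = (+0.2596, +0.9657)
n_4 = (-0.4341, +0.9008)
n_5 = (-0.9126, +0.4089)
n_6 = (-0.8954, -0.4452)
n_7 = (-0.1652, -0.9863)
  (0,1): δ = 148.54°  ·
  (0,2): δ = 93.19°  ·
  (0,3): δ = 35.00°  ·
  (0,4): δ = 5.78°  ✓
  (0,5): δ = 45.91°  ·
  (0,6): δ = 96.49°  ·
  (0,7): δ = 150.54°  ·
  (1,2): δ = 124.65°  ·
  (1,3): δ = 66.45°  ·
  (1,4): δ = 25.68°  ·
  (1,5): δ = 14.46°  ✓
  (1,6): δ = 65.03°  ·
  (1,7): δ = 119.08°  ·
  (2,3): δ = 121.80°  ·
  (2,4): δ = 81.03°  ·
  (2,5): δ = 40.90°  ·
  (2,6): δ = 9.68°  ✓
  (2,7): δ = 63.73°  ·
  (3,4): δ = 139.22°  ·
  (3,5): δ = 99.09°  ·
  (3,6): δ = 48.51°  ·
  (3,7): δ = 5.54°  ✓
  (4,5): δ = 139.87°  ·
  (4,6): δ = 89.29°  ·
  (4,7): δ = 35.24°  ·
  (5,6): δ = 129.42°  ·
  (5,7): δ = 75.37°  ·
  (6,7): δ = 125.95°  ·
antipodal pairs: 4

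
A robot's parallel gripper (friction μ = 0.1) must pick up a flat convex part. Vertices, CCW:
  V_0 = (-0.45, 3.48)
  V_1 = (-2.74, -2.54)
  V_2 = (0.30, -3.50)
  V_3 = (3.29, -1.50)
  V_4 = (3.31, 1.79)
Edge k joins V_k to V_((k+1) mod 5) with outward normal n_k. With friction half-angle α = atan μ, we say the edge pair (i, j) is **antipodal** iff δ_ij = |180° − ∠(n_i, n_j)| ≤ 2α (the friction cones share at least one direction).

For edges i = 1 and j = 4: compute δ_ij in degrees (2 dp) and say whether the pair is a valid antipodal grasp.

δ = 6.68°, valid

α = atan 0.1 = 5.71°;  2α = 11.42°
edge 1: e_1 = (+3.04, -0.96);  n_1 = (-0.3011, -0.9536)
edge 4: e_4 = (-3.76, +1.69);  n_4 = (+0.4100, +0.9121)
∠(n_1, n_4) = 173.32°
δ = |180° − 173.32°| = 6.68°
6.68° ≤ 2α = 11.42°  →  valid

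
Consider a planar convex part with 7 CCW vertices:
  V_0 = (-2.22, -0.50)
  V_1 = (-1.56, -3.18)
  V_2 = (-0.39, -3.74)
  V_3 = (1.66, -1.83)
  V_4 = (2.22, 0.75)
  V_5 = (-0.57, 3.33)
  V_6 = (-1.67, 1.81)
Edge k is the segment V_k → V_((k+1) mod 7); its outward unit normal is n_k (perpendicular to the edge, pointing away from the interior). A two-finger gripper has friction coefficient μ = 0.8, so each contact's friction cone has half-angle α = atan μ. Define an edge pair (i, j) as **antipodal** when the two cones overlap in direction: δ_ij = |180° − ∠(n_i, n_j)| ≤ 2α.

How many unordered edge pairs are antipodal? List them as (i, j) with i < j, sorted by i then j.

count = 10; pairs: (0,2), (0,3), (0,4), (1,3), (1,4), (2,5), (2,6), (3,5), (3,6), (4,6)

α = atan 0.8 = 38.66°;  2α = 77.32°
n_0 = (-0.9710, -0.2391)
n_1 = (-0.4317, -0.9020)
n_2 = (+0.6817, -0.7316)
n_3 = (+0.9772, -0.2121)
n_4 = (+0.6789, +0.7342)
n_5 = (-0.8101, +0.5863)
n_6 = (-0.9728, +0.2316)
  (0,1): δ = 129.41°  ·
  (0,2): δ = 60.86°  ✓
  (0,3): δ = 26.08°  ✓
  (0,4): δ = 33.40°  ✓
  (0,5): δ = 130.27°  ·
  (0,6): δ = 152.77°  ·
  (1,2): δ = 111.45°  ·
  (1,3): δ = 76.67°  ✓
  (1,4): δ = 17.18°  ✓
  (1,5): δ = 79.68°  ·
  (1,6): δ = 102.18°  ·
  (2,3): δ = 145.22°  ·
  (2,4): δ = 85.74°  ·
  (2,5): δ = 11.13°  ✓
  (2,6): δ = 33.63°  ✓
  (3,4): δ = 120.51°  ·
  (3,5): δ = 23.65°  ✓
  (3,6): δ = 1.15°  ✓
  (4,5): δ = 83.13°  ·
  (4,6): δ = 60.63°  ✓
  (5,6): δ = 157.50°  ·
antipodal pairs: 10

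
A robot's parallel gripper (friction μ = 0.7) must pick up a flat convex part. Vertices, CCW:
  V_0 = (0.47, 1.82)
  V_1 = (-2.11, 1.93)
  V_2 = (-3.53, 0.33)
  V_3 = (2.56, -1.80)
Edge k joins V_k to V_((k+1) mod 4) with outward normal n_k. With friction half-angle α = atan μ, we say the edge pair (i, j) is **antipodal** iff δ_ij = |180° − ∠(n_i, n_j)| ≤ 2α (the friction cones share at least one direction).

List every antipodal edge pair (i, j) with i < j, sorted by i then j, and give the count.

count = 3; pairs: (0,2), (1,2), (2,3)

α = atan 0.7 = 34.99°;  2α = 69.98°
n_0 = (+0.0426, +0.9991)
n_1 = (-0.7479, +0.6638)
n_2 = (-0.3301, -0.9439)
n_3 = (+0.8660, +0.5000)
  (0,1): δ = 129.15°  ·
  (0,2): δ = 16.84°  ✓
  (0,3): δ = 122.44°  ·
  (1,2): δ = 67.69°  ✓
  (1,3): δ = 71.59°  ·
  (2,3): δ = 40.72°  ✓
antipodal pairs: 3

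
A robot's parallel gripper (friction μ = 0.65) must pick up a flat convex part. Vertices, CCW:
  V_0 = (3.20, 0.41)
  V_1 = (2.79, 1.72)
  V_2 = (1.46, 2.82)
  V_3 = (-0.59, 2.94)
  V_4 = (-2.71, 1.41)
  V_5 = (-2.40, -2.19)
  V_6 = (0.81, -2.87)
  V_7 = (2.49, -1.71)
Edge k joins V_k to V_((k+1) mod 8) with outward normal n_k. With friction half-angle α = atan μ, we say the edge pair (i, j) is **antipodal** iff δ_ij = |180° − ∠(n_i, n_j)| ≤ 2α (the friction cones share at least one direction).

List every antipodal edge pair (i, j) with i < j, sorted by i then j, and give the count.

α = atan 0.65 = 33.02°;  2α = 66.05°
n_0 = (+0.9544, +0.2987)
n_1 = (+0.6373, +0.7706)
n_2 = (+0.0584, +0.9983)
n_3 = (-0.5852, +0.8109)
n_4 = (-0.9963, -0.0858)
n_5 = (-0.2072, -0.9783)
n_6 = (+0.5682, -0.8229)
n_7 = (+0.9482, -0.3176)
  (0,1): δ = 146.97°  ·
  (0,2): δ = 110.73°  ·
  (0,3): δ = 71.56°  ·
  (0,4): δ = 12.46°  ✓
  (0,5): δ = 60.66°  ✓
  (0,6): δ = 107.25°  ·
  (0,7): δ = 144.11°  ·
  (1,2): δ = 143.76°  ·
  (1,3): δ = 104.59°  ·
  (1,4): δ = 45.49°  ✓
  (1,5): δ = 27.63°  ✓
  (1,6): δ = 74.22°  ·
  (1,7): δ = 111.08°  ·
  (2,3): δ = 140.83°  ·
  (2,4): δ = 81.73°  ·
  (2,5): δ = 8.61°  ✓
  (2,6): δ = 37.97°  ✓
  (2,7): δ = 74.83°  ·
  (3,4): δ = 120.90°  ·
  (3,5): δ = 47.78°  ✓
  (3,6): δ = 1.19°  ✓
  (3,7): δ = 35.67°  ✓
  (4,5): δ = 106.88°  ·
  (4,6): δ = 60.30°  ✓
  (4,7): δ = 23.44°  ✓
  (5,6): δ = 133.42°  ·
  (5,7): δ = 96.56°  ·
  (6,7): δ = 143.14°  ·
antipodal pairs: 11

count = 11; pairs: (0,4), (0,5), (1,4), (1,5), (2,5), (2,6), (3,5), (3,6), (3,7), (4,6), (4,7)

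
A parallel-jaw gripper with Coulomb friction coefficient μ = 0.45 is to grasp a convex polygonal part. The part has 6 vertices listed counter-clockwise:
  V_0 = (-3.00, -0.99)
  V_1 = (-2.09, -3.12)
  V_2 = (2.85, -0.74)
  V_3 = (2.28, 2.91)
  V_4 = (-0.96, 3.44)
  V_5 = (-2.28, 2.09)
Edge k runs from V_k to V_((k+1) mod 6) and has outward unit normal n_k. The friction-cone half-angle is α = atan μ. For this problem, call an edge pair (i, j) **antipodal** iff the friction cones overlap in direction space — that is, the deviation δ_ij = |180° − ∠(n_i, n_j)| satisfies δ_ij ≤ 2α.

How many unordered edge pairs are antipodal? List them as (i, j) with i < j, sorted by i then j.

count = 4; pairs: (0,2), (1,3), (1,4), (2,5)

α = atan 0.45 = 24.23°;  2α = 48.46°
n_0 = (-0.9196, -0.3929)
n_1 = (+0.4340, -0.9009)
n_2 = (+0.9880, +0.1543)
n_3 = (+0.1614, +0.9869)
n_4 = (-0.7150, +0.6991)
n_5 = (-0.9737, +0.2276)
  (0,1): δ = 87.41°  ·
  (0,2): δ = 14.26°  ✓
  (0,3): δ = 57.58°  ·
  (0,4): δ = 112.51°  ·
  (0,5): δ = 143.71°  ·
  (1,2): δ = 106.85°  ·
  (1,3): δ = 35.01°  ✓
  (1,4): δ = 19.92°  ✓
  (1,5): δ = 51.12°  ·
  (2,3): δ = 108.17°  ·
  (2,4): δ = 53.23°  ·
  (2,5): δ = 22.03°  ✓
  (3,4): δ = 125.07°  ·
  (3,5): δ = 93.87°  ·
  (4,5): δ = 148.80°  ·
antipodal pairs: 4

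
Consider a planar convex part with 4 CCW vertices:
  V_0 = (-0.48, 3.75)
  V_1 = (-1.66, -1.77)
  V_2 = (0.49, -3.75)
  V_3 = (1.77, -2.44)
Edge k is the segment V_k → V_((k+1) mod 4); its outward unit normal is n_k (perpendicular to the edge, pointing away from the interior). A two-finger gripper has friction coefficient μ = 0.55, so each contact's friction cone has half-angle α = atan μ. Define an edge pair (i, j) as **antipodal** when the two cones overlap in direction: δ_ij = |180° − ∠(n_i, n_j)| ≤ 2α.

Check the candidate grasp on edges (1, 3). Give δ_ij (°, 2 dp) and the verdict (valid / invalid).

δ = 27.38°, valid

α = atan 0.55 = 28.81°;  2α = 57.62°
edge 1: e_1 = (+2.15, -1.98);  n_1 = (-0.6774, -0.7356)
edge 3: e_3 = (-2.25, +6.19);  n_3 = (+0.9398, +0.3416)
∠(n_1, n_3) = 152.62°
δ = |180° − 152.62°| = 27.38°
27.38° ≤ 2α = 57.62°  →  valid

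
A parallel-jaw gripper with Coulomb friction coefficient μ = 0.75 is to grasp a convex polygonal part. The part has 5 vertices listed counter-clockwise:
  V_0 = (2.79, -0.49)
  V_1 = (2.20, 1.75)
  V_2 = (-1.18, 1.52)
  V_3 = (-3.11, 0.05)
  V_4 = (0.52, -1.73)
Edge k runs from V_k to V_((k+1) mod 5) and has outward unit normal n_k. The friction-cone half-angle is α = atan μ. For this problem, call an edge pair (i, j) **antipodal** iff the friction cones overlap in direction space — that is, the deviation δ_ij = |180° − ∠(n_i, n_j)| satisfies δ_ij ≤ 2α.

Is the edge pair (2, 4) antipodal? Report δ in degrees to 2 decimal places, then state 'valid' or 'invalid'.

α = atan 0.75 = 36.87°;  2α = 73.74°
edge 2: e_2 = (-1.93, -1.47);  n_2 = (-0.6059, +0.7955)
edge 4: e_4 = (+2.27, +1.24);  n_4 = (+0.4794, -0.8776)
∠(n_2, n_4) = 171.35°
δ = |180° − 171.35°| = 8.65°
8.65° ≤ 2α = 73.74°  →  valid

δ = 8.65°, valid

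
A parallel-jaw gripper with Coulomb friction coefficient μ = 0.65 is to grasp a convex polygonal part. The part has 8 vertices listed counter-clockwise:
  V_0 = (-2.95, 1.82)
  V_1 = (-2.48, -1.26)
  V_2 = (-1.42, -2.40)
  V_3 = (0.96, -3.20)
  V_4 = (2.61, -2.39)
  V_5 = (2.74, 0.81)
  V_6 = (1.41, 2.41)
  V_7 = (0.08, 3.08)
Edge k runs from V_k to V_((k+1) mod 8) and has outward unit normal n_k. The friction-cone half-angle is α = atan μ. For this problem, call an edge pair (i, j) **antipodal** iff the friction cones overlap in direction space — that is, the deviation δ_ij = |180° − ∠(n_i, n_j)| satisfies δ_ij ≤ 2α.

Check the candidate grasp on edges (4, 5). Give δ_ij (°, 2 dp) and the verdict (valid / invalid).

α = atan 0.65 = 33.02°;  2α = 66.05°
edge 4: e_4 = (+0.13, +3.20);  n_4 = (+0.9992, -0.0406)
edge 5: e_5 = (-1.33, +1.60);  n_5 = (+0.7690, +0.6392)
∠(n_4, n_5) = 42.06°
δ = |180° − 42.06°| = 137.94°
137.94° > 2α = 66.05°  →  invalid

δ = 137.94°, invalid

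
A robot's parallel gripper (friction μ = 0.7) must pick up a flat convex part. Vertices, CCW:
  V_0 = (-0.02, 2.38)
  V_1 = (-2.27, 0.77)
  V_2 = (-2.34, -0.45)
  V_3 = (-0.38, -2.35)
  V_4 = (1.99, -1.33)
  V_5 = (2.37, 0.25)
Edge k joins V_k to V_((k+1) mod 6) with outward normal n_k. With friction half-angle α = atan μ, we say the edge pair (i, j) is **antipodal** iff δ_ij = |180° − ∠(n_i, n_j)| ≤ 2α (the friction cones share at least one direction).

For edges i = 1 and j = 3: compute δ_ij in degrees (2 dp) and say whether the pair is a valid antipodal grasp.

α = atan 0.7 = 34.99°;  2α = 69.98°
edge 1: e_1 = (-0.07, -1.22);  n_1 = (-0.9984, +0.0573)
edge 3: e_3 = (+2.37, +1.02);  n_3 = (+0.3953, -0.9185)
∠(n_1, n_3) = 116.57°
δ = |180° − 116.57°| = 63.43°
63.43° ≤ 2α = 69.98°  →  valid

δ = 63.43°, valid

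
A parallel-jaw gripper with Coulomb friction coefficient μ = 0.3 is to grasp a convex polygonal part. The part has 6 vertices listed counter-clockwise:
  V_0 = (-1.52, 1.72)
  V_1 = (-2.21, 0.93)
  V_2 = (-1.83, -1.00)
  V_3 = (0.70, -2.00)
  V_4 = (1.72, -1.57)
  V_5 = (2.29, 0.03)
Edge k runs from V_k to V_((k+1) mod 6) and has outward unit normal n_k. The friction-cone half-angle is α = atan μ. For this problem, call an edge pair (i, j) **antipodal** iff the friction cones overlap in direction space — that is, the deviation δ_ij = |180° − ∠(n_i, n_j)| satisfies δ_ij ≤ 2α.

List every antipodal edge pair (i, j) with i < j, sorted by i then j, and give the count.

count = 4; pairs: (0,3), (0,4), (1,4), (2,5)

α = atan 0.3 = 16.70°;  2α = 33.40°
n_0 = (-0.7532, +0.6578)
n_1 = (-0.9812, -0.1932)
n_2 = (-0.3676, -0.9300)
n_3 = (+0.3885, -0.9215)
n_4 = (+0.9420, -0.3356)
n_5 = (+0.4055, +0.9141)
  (0,1): δ = 127.73°  ·
  (0,2): δ = 70.43°  ·
  (0,3): δ = 26.01°  ✓
  (0,4): δ = 21.53°  ✓
  (0,5): δ = 107.21°  ·
  (1,2): δ = 122.71°  ·
  (1,3): δ = 78.28°  ·
  (1,4): δ = 30.75°  ✓
  (1,5): δ = 54.94°  ·
  (2,3): δ = 135.57°  ·
  (2,4): δ = 88.04°  ·
  (2,5): δ = 2.35°  ✓
  (3,4): δ = 132.47°  ·
  (3,5): δ = 46.78°  ·
  (4,5): δ = 94.31°  ·
antipodal pairs: 4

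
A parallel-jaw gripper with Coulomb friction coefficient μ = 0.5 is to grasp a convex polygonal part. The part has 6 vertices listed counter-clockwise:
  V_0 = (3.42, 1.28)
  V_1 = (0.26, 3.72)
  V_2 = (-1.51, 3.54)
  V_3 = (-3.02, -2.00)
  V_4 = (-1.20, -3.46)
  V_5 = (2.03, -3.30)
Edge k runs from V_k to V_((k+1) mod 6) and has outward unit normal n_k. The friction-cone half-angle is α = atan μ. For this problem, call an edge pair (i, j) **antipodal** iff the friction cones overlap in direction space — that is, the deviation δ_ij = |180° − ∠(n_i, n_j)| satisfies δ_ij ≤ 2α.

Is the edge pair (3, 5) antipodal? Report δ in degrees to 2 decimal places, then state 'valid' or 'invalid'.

δ = 68.15°, invalid

α = atan 0.5 = 26.57°;  2α = 53.13°
edge 3: e_3 = (+1.82, -1.46);  n_3 = (-0.6257, -0.7800)
edge 5: e_5 = (+1.39, +4.58);  n_5 = (+0.9569, -0.2904)
∠(n_3, n_5) = 111.85°
δ = |180° − 111.85°| = 68.15°
68.15° > 2α = 53.13°  →  invalid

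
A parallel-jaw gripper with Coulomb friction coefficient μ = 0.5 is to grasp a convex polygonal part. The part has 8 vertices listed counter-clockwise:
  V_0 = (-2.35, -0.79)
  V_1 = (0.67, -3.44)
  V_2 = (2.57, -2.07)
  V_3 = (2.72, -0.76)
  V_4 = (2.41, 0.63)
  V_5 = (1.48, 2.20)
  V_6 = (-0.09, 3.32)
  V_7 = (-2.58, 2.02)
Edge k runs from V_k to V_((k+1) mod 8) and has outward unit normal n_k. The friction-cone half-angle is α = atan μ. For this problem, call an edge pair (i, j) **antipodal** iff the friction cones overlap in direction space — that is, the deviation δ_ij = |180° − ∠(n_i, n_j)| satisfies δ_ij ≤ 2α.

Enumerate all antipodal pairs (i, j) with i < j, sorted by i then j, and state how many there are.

α = atan 0.5 = 26.57°;  2α = 53.13°
n_0 = (-0.6596, -0.7517)
n_1 = (+0.5849, -0.8111)
n_2 = (+0.9935, -0.1138)
n_3 = (+0.9760, +0.2177)
n_4 = (+0.8604, +0.5097)
n_5 = (+0.5807, +0.8141)
n_6 = (-0.4628, +0.8865)
n_7 = (-0.9967, -0.0816)
  (0,1): δ = 102.94°  ·
  (0,2): δ = 55.27°  ·
  (0,3): δ = 36.16°  ✓
  (0,4): δ = 18.09°  ✓
  (0,5): δ = 5.76°  ✓
  (0,6): δ = 68.83°  ·
  (0,7): δ = 135.95°  ·
  (1,2): δ = 132.33°  ·
  (1,3): δ = 113.22°  ·
  (1,4): δ = 95.15°  ·
  (1,5): δ = 71.30°  ·
  (1,6): δ = 8.23°  ✓
  (1,7): δ = 58.89°  ·
  (2,3): δ = 160.90°  ·
  (2,4): δ = 142.83°  ·
  (2,5): δ = 118.97°  ·
  (2,6): δ = 55.90°  ·
  (2,7): δ = 11.21°  ✓
  (3,4): δ = 161.93°  ·
  (3,5): δ = 138.08°  ·
  (3,6): δ = 75.00°  ·
  (3,7): δ = 7.89°  ✓
  (4,5): δ = 156.14°  ·
  (4,6): δ = 93.07°  ·
  (4,7): δ = 25.96°  ✓
  (5,6): δ = 116.93°  ·
  (5,7): δ = 49.82°  ✓
  (6,7): δ = 112.89°  ·
antipodal pairs: 8

count = 8; pairs: (0,3), (0,4), (0,5), (1,6), (2,7), (3,7), (4,7), (5,7)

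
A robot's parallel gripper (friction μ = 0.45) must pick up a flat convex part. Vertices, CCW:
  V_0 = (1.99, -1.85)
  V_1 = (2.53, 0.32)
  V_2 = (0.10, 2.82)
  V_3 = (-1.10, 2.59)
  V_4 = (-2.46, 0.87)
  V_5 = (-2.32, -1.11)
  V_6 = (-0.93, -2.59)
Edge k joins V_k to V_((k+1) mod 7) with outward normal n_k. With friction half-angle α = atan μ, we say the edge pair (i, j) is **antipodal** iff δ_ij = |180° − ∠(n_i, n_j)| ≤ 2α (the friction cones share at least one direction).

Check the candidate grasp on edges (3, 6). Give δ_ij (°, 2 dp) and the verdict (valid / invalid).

α = atan 0.45 = 24.23°;  2α = 48.46°
edge 3: e_3 = (-1.36, -1.72);  n_3 = (-0.7844, +0.6202)
edge 6: e_6 = (+2.92, +0.74);  n_6 = (+0.2457, -0.9694)
∠(n_3, n_6) = 142.55°
δ = |180° − 142.55°| = 37.45°
37.45° ≤ 2α = 48.46°  →  valid

δ = 37.45°, valid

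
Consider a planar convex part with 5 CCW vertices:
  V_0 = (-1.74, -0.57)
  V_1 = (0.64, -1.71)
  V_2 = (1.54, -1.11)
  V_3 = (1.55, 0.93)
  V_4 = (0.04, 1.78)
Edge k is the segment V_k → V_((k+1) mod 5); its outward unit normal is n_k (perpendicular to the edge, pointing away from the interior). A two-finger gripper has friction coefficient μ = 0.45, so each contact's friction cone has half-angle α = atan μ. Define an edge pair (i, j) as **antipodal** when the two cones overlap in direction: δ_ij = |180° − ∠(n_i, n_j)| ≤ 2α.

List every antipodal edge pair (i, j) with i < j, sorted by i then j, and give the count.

count = 3; pairs: (0,3), (1,4), (2,4)

α = atan 0.45 = 24.23°;  2α = 48.46°
n_0 = (-0.4320, -0.9019)
n_1 = (+0.5547, -0.8321)
n_2 = (+1.0000, -0.0049)
n_3 = (+0.4905, +0.8714)
n_4 = (-0.7971, +0.6038)
  (0,1): δ = 120.72°  ·
  (0,2): δ = 64.69°  ·
  (0,3): δ = 3.78°  ✓
  (0,4): δ = 78.45°  ·
  (1,2): δ = 123.97°  ·
  (1,3): δ = 63.07°  ·
  (1,4): δ = 19.17°  ✓
  (2,3): δ = 119.09°  ·
  (2,4): δ = 36.86°  ✓
  (3,4): δ = 97.77°  ·
antipodal pairs: 3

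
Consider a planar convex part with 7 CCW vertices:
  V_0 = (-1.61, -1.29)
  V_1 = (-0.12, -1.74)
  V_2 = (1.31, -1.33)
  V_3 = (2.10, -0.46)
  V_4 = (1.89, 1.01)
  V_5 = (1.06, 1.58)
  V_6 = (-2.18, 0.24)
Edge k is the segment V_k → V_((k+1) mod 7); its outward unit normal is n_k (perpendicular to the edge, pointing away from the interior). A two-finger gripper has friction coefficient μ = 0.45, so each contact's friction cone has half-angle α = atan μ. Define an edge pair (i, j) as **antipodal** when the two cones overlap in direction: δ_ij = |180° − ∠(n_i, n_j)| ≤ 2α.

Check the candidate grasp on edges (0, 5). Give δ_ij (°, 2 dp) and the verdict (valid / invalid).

α = atan 0.45 = 24.23°;  2α = 48.46°
edge 0: e_0 = (+1.49, -0.45);  n_0 = (-0.2891, -0.9573)
edge 5: e_5 = (-3.24, -1.34);  n_5 = (-0.3822, +0.9241)
∠(n_0, n_5) = 140.73°
δ = |180° − 140.73°| = 39.27°
39.27° ≤ 2α = 48.46°  →  valid

δ = 39.27°, valid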